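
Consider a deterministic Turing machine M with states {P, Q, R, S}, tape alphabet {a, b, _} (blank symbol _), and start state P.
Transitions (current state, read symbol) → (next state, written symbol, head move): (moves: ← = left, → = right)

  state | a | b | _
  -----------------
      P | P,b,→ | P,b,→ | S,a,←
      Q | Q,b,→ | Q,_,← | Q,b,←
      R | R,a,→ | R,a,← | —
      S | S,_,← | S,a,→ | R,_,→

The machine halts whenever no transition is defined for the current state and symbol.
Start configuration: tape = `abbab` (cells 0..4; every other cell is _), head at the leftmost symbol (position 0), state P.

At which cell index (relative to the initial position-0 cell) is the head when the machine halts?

state=P head=0 tape=[a]bbab_   (P,a)→(P,b,→)
state=P head=1 tape=b[b]bab_   (P,b)→(P,b,→)
state=P head=2 tape=bb[b]ab_   (P,b)→(P,b,→)
state=P head=3 tape=bbb[a]b_   (P,a)→(P,b,→)
state=P head=4 tape=bbbb[b]_   (P,b)→(P,b,→)
state=P head=5 tape=bbbbb[_]   (P,_)→(S,a,←)
state=S head=4 tape=bbbb[b]a   (S,b)→(S,a,→)
state=S head=5 tape=bbbba[a]   (S,a)→(S,_,←)
state=S head=4 tape=bbbb[a]_   (S,a)→(S,_,←)
state=S head=3 tape=bbb[b]__   (S,b)→(S,a,→)
state=S head=4 tape=bbba[_]_   (S,_)→(R,_,→)
state=R head=5 tape=bbba_[_]
At halt the head is at cell 5.

5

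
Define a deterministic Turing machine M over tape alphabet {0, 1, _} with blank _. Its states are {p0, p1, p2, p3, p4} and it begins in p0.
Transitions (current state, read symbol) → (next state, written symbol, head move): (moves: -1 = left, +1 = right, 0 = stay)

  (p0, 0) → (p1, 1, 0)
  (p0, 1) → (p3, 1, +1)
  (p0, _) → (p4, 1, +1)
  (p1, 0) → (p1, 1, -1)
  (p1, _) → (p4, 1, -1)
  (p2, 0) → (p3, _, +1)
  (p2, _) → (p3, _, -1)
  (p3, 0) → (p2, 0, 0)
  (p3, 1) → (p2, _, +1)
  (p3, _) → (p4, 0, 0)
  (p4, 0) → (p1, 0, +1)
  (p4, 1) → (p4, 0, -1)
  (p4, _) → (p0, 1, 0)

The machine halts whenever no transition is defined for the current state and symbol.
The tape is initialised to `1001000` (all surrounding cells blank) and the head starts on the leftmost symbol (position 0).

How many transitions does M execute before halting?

15

state=p0 head=0 tape=[1]001000__   (p0,1)→(p3,1,+1)
state=p3 head=1 tape=1[0]01000__   (p3,0)→(p2,0,0)
state=p2 head=1 tape=1[0]01000__   (p2,0)→(p3,_,+1)
state=p3 head=2 tape=1_[0]1000__   (p3,0)→(p2,0,0)
state=p2 head=2 tape=1_[0]1000__   (p2,0)→(p3,_,+1)
state=p3 head=3 tape=1__[1]000__   (p3,1)→(p2,_,+1)
state=p2 head=4 tape=1___[0]00__   (p2,0)→(p3,_,+1)
state=p3 head=5 tape=1____[0]0__   (p3,0)→(p2,0,0)
state=p2 head=5 tape=1____[0]0__   (p2,0)→(p3,_,+1)
state=p3 head=6 tape=1_____[0]__   (p3,0)→(p2,0,0)
state=p2 head=6 tape=1_____[0]__   (p2,0)→(p3,_,+1)
state=p3 head=7 tape=1______[_]_   (p3,_)→(p4,0,0)
state=p4 head=7 tape=1______[0]_   (p4,0)→(p1,0,+1)
state=p1 head=8 tape=1______0[_]   (p1,_)→(p4,1,-1)
state=p4 head=7 tape=1______[0]1   (p4,0)→(p1,0,+1)
state=p1 head=8 tape=1______0[1]
M halts after 15 transitions.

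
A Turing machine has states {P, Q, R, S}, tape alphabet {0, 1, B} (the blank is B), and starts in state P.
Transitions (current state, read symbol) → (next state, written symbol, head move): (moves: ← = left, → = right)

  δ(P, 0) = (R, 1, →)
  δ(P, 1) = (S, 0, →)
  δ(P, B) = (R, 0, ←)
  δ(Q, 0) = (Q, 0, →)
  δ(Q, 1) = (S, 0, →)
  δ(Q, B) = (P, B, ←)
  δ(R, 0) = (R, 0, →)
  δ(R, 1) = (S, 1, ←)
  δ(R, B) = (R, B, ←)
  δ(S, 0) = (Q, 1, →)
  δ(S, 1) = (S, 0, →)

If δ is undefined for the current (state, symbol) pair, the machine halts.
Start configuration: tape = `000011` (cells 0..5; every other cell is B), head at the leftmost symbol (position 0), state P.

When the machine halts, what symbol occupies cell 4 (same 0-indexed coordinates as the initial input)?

P | [0]00011B   read 0 → write 1, move →, go to R
R | 1[0]0011B   read 0 → write 0, move →, go to R
R | 10[0]011B   read 0 → write 0, move →, go to R
R | 100[0]11B   read 0 → write 0, move →, go to R
R | 1000[1]1B   read 1 → write 1, move ←, go to S
S | 100[0]11B   read 0 → write 1, move →, go to Q
Q | 1001[1]1B   read 1 → write 0, move →, go to S
S | 10010[1]B   read 1 → write 0, move →, go to S
S | 100100[B]
Cell 4 holds 0 when M halts.

0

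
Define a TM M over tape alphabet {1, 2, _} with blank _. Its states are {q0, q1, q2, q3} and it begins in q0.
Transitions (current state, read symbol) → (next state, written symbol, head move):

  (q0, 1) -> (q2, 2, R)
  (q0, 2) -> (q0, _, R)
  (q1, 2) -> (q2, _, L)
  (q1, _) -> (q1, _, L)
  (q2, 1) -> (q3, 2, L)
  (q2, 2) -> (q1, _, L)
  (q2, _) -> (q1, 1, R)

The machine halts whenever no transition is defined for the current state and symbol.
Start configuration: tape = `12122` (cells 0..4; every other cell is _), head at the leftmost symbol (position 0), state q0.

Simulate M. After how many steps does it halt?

state=q0 head=0 tape=_[1]2122   (q0,1)→(q2,2,R)
state=q2 head=1 tape=_2[2]122   (q2,2)→(q1,_,L)
state=q1 head=0 tape=_[2]_122   (q1,2)→(q2,_,L)
state=q2 head=-1 tape=[_]__122   (q2,_)→(q1,1,R)
state=q1 head=0 tape=1[_]_122   (q1,_)→(q1,_,L)
state=q1 head=-1 tape=[1]__122
M halts after 5 transitions.

5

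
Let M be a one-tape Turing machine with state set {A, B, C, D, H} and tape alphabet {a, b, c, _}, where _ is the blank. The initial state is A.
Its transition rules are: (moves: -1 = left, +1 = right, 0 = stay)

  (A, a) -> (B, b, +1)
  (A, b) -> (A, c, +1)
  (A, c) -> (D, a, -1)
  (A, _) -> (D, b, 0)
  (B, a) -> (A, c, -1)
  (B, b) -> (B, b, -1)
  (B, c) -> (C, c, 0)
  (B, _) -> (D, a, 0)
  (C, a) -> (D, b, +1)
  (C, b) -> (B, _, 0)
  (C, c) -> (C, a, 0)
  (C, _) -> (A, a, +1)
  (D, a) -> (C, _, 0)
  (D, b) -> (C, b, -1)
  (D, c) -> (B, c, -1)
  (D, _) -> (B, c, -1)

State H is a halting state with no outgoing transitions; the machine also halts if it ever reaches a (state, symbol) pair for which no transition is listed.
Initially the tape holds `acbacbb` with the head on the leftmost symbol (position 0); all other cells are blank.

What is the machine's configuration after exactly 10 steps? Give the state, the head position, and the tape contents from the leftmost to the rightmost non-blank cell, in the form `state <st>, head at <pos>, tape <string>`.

A | [a]cbacbb   read a → write b, move +1, go to B
B | b[c]bacbb   read c → write c, move 0, go to C
C | b[c]bacbb   read c → write a, move 0, go to C
C | b[a]bacbb   read a → write b, move +1, go to D
D | bb[b]acbb   read b → write b, move -1, go to C
C | b[b]bacbb   read b → write _, move 0, go to B
B | b[_]bacbb   read _ → write a, move 0, go to D
D | b[a]bacbb   read a → write _, move 0, go to C
C | b[_]bacbb   read _ → write a, move +1, go to A
A | ba[b]acbb   read b → write c, move +1, go to A
A | bac[a]cbb
After 10 steps: state A, head at 3, tape bacacbb.

state A, head at 3, tape bacacbb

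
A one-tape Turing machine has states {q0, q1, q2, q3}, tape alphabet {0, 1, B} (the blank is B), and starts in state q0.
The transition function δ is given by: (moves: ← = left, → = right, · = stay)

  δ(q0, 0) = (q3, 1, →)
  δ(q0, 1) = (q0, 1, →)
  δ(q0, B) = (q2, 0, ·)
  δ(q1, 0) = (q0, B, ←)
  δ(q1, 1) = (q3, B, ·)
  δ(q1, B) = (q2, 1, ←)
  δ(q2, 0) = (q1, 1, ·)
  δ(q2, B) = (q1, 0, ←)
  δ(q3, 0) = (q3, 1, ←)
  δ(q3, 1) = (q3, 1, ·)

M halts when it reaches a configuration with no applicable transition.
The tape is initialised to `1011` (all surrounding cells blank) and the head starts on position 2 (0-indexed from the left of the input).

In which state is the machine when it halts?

q3

q0 | 10[1]1B   read 1 → write 1, move →, go to q0
q0 | 101[1]B   read 1 → write 1, move →, go to q0
q0 | 1011[B]   read B → write 0, move ·, go to q2
q2 | 1011[0]   read 0 → write 1, move ·, go to q1
q1 | 1011[1]   read 1 → write B, move ·, go to q3
q3 | 1011[B]
No transition is defined for (q3, B); M halts in state q3.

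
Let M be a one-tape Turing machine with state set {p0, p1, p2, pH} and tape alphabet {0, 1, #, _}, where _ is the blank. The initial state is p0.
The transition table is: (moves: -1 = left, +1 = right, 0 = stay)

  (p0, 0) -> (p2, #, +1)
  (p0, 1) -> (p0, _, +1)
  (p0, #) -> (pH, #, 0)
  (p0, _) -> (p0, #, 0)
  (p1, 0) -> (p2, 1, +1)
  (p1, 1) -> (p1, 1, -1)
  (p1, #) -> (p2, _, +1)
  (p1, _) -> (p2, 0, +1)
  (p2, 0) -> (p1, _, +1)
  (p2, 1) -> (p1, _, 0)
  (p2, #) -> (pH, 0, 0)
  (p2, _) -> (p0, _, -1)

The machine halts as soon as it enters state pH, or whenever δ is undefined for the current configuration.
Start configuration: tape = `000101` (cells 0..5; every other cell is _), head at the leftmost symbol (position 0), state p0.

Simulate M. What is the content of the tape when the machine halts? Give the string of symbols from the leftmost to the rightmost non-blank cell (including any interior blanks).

#_100#

p0 | [0]00101_   read 0 → write #, move +1, go to p2
p2 | #[0]0101_   read 0 → write _, move +1, go to p1
p1 | #_[0]101_   read 0 → write 1, move +1, go to p2
p2 | #_1[1]01_   read 1 → write _, move 0, go to p1
p1 | #_1[_]01_   read _ → write 0, move +1, go to p2
p2 | #_10[0]1_   read 0 → write _, move +1, go to p1
p1 | #_10_[1]_   read 1 → write 1, move -1, go to p1
p1 | #_10[_]1_   read _ → write 0, move +1, go to p2
p2 | #_100[1]_   read 1 → write _, move 0, go to p1
p1 | #_100[_]_   read _ → write 0, move +1, go to p2
p2 | #_1000[_]   read _ → write _, move -1, go to p0
p0 | #_100[0]_   read 0 → write #, move +1, go to p2
p2 | #_100#[_]   read _ → write _, move -1, go to p0
p0 | #_100[#]_   read # → write #, move 0, go to pH
pH | #_100[#]_
The non-blank tape span at halt is #_100#.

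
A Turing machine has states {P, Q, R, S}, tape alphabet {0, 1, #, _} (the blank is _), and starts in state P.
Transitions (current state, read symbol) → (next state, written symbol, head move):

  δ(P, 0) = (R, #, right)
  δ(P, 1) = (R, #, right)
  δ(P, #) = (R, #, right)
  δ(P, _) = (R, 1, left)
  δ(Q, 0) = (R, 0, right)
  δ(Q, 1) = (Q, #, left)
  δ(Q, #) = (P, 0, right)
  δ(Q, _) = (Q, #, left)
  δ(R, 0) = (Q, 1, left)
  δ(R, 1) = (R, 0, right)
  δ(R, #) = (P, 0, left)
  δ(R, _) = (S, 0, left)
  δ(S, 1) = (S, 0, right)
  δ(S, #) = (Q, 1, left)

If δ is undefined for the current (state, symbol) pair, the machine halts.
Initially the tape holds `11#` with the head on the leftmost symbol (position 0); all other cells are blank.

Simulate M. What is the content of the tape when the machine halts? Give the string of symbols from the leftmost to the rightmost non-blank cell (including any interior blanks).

P | [1]1#__   read 1 → write #, move right, go to R
R | #[1]#__   read 1 → write 0, move right, go to R
R | #0[#]__   read # → write 0, move left, go to P
P | #[0]0__   read 0 → write #, move right, go to R
R | ##[0]__   read 0 → write 1, move left, go to Q
Q | #[#]1__   read # → write 0, move right, go to P
P | #0[1]__   read 1 → write #, move right, go to R
R | #0#[_]_   read _ → write 0, move left, go to S
S | #0[#]0_   read # → write 1, move left, go to Q
Q | #[0]10_   read 0 → write 0, move right, go to R
R | #0[1]0_   read 1 → write 0, move right, go to R
R | #00[0]_   read 0 → write 1, move left, go to Q
Q | #0[0]1_   read 0 → write 0, move right, go to R
R | #00[1]_   read 1 → write 0, move right, go to R
R | #000[_]   read _ → write 0, move left, go to S
S | #00[0]0
The non-blank tape span at halt is #0000.

#0000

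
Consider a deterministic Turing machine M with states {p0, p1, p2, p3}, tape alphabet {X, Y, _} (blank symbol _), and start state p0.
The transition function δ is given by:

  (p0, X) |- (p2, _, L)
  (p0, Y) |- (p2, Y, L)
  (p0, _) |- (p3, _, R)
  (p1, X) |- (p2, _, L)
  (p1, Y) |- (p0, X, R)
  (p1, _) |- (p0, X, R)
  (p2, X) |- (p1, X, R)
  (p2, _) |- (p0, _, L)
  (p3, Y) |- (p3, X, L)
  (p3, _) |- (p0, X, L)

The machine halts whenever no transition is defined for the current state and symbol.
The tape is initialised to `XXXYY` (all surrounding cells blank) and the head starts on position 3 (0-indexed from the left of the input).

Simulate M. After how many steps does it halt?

state=p0 head=3 tape=XXX[Y]Y__   (p0,Y)→(p2,Y,L)
state=p2 head=2 tape=XX[X]YY__   (p2,X)→(p1,X,R)
state=p1 head=3 tape=XXX[Y]Y__   (p1,Y)→(p0,X,R)
state=p0 head=4 tape=XXXX[Y]__   (p0,Y)→(p2,Y,L)
state=p2 head=3 tape=XXX[X]Y__   (p2,X)→(p1,X,R)
state=p1 head=4 tape=XXXX[Y]__   (p1,Y)→(p0,X,R)
state=p0 head=5 tape=XXXXX[_]_   (p0,_)→(p3,_,R)
state=p3 head=6 tape=XXXXX_[_]   (p3,_)→(p0,X,L)
state=p0 head=5 tape=XXXXX[_]X   (p0,_)→(p3,_,R)
state=p3 head=6 tape=XXXXX_[X]
M halts after 9 transitions.

9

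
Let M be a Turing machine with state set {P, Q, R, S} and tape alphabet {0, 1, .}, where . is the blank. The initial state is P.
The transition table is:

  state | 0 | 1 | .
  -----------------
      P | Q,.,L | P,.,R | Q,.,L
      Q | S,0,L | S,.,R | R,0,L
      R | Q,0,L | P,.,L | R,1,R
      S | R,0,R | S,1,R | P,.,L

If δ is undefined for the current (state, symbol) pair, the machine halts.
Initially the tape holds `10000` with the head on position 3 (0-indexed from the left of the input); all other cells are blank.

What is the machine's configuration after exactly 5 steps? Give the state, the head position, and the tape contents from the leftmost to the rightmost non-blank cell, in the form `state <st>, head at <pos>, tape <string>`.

state S, head at 0, tape 100.0

state=P head=3 tape=100[0]0   (P,0)→(Q,.,L)
state=Q head=2 tape=10[0].0   (Q,0)→(S,0,L)
state=S head=1 tape=1[0]0.0   (S,0)→(R,0,R)
state=R head=2 tape=10[0].0   (R,0)→(Q,0,L)
state=Q head=1 tape=1[0]0.0   (Q,0)→(S,0,L)
state=S head=0 tape=[1]00.0
After 5 steps: state S, head at 0, tape 100.0.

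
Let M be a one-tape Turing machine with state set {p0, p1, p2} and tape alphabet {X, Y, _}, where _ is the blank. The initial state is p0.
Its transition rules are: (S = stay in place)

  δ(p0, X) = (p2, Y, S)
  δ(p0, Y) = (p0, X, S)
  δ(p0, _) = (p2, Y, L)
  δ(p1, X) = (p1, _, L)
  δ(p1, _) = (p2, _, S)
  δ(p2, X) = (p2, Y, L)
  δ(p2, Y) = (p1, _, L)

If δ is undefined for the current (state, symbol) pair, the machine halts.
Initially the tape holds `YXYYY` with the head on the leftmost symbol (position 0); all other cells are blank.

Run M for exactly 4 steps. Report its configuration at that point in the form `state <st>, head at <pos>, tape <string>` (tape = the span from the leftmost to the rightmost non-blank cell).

p0 | _[Y]XYYY   read Y → write X, move S, go to p0
p0 | _[X]XYYY   read X → write Y, move S, go to p2
p2 | _[Y]XYYY   read Y → write _, move L, go to p1
p1 | [_]_XYYY   read _ → write _, move S, go to p2
p2 | [_]_XYYY
After 4 steps: state p2, head at -1, tape XYYY.

state p2, head at -1, tape XYYY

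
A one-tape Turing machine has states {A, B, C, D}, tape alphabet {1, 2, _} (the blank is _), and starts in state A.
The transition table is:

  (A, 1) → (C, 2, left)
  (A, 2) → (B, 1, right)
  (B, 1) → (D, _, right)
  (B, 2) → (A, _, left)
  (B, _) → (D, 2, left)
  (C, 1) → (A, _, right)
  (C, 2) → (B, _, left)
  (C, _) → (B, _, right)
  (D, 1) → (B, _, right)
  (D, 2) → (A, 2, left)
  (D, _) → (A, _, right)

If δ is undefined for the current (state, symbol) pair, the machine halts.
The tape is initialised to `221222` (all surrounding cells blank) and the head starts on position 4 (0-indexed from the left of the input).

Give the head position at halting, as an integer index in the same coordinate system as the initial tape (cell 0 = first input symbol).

4

state=A head=4 tape=2212[2]2   (A,2)→(B,1,right)
state=B head=5 tape=22121[2]   (B,2)→(A,_,left)
state=A head=4 tape=2212[1]_   (A,1)→(C,2,left)
state=C head=3 tape=221[2]2_   (C,2)→(B,_,left)
state=B head=2 tape=22[1]_2_   (B,1)→(D,_,right)
state=D head=3 tape=22_[_]2_   (D,_)→(A,_,right)
state=A head=4 tape=22__[2]_   (A,2)→(B,1,right)
state=B head=5 tape=22__1[_]   (B,_)→(D,2,left)
state=D head=4 tape=22__[1]2   (D,1)→(B,_,right)
state=B head=5 tape=22___[2]   (B,2)→(A,_,left)
state=A head=4 tape=22__[_]_
At halt the head is at cell 4.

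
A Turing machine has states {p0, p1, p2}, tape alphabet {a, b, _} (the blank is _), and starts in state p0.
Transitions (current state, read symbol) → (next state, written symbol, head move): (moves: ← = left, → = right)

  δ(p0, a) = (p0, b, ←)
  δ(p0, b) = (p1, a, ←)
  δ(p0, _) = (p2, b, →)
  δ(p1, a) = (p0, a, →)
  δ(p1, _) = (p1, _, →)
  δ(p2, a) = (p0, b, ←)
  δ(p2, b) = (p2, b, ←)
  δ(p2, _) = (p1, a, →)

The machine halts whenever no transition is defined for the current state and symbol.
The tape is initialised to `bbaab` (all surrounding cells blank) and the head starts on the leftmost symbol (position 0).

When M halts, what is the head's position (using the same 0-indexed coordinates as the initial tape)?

state=p0 head=0 tape=__[b]baab   (p0,b)→(p1,a,←)
state=p1 head=-1 tape=_[_]abaab   (p1,_)→(p1,_,→)
state=p1 head=0 tape=__[a]baab   (p1,a)→(p0,a,→)
state=p0 head=1 tape=__a[b]aab   (p0,b)→(p1,a,←)
state=p1 head=0 tape=__[a]aaab   (p1,a)→(p0,a,→)
state=p0 head=1 tape=__a[a]aab   (p0,a)→(p0,b,←)
state=p0 head=0 tape=__[a]baab   (p0,a)→(p0,b,←)
state=p0 head=-1 tape=_[_]bbaab   (p0,_)→(p2,b,→)
state=p2 head=0 tape=_b[b]baab   (p2,b)→(p2,b,←)
state=p2 head=-1 tape=_[b]bbaab   (p2,b)→(p2,b,←)
state=p2 head=-2 tape=[_]bbbaab   (p2,_)→(p1,a,→)
state=p1 head=-1 tape=a[b]bbaab
At halt the head is at cell -1.

-1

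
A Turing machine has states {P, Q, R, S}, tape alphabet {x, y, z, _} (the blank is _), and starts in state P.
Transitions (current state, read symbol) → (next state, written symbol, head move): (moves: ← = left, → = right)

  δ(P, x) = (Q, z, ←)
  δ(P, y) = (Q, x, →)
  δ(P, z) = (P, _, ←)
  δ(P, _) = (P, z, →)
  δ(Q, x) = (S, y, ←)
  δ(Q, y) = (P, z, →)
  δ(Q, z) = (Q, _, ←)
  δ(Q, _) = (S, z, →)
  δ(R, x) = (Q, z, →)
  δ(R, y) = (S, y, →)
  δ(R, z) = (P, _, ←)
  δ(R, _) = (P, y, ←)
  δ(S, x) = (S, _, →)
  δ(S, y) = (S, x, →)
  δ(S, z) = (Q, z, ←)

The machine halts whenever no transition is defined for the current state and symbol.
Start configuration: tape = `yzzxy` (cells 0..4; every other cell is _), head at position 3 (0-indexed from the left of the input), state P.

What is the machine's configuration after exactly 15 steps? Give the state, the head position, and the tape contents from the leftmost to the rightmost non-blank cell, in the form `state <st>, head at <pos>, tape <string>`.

P | _yzz[x]y   read x → write z, move ←, go to Q
Q | _yz[z]zy   read z → write _, move ←, go to Q
Q | _y[z]_zy   read z → write _, move ←, go to Q
Q | _[y]__zy   read y → write z, move →, go to P
P | _z[_]_zy   read _ → write z, move →, go to P
P | _zz[_]zy   read _ → write z, move →, go to P
P | _zzz[z]y   read z → write _, move ←, go to P
P | _zz[z]_y   read z → write _, move ←, go to P
P | _z[z]__y   read z → write _, move ←, go to P
P | _[z]___y   read z → write _, move ←, go to P
P | [_]____y   read _ → write z, move →, go to P
P | z[_]___y   read _ → write z, move →, go to P
P | zz[_]__y   read _ → write z, move →, go to P
P | zzz[_]_y   read _ → write z, move →, go to P
P | zzzz[_]y   read _ → write z, move →, go to P
P | zzzzz[y]
After 15 steps: state P, head at 4, tape zzzzzy.

state P, head at 4, tape zzzzzy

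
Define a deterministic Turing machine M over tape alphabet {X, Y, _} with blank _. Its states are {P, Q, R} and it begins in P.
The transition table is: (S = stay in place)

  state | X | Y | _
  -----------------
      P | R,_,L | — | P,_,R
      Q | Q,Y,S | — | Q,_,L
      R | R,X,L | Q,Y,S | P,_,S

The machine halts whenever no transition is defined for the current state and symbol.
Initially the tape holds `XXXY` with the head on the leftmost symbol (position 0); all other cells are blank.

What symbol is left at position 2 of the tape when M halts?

P | _[X]XXY   read X → write _, move L, go to R
R | [_]_XXY   read _ → write _, move S, go to P
P | [_]_XXY   read _ → write _, move R, go to P
P | _[_]XXY   read _ → write _, move R, go to P
P | __[X]XY   read X → write _, move L, go to R
R | _[_]_XY   read _ → write _, move S, go to P
P | _[_]_XY   read _ → write _, move R, go to P
P | __[_]XY   read _ → write _, move R, go to P
P | ___[X]Y   read X → write _, move L, go to R
R | __[_]_Y   read _ → write _, move S, go to P
P | __[_]_Y   read _ → write _, move R, go to P
P | ___[_]Y   read _ → write _, move R, go to P
P | ____[Y]
Cell 2 holds _ when M halts.

_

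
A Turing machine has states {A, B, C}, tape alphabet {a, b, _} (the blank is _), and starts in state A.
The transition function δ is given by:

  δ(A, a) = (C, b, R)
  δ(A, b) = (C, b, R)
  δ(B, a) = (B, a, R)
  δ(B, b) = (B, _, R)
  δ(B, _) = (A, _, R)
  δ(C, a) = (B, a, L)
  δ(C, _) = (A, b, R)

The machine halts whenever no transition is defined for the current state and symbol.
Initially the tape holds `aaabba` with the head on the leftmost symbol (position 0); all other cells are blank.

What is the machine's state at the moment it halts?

A

A | [a]aabba__   read a → write b, move R, go to C
C | b[a]abba__   read a → write a, move L, go to B
B | [b]aabba__   read b → write _, move R, go to B
B | _[a]abba__   read a → write a, move R, go to B
B | _a[a]bba__   read a → write a, move R, go to B
B | _aa[b]ba__   read b → write _, move R, go to B
B | _aa_[b]a__   read b → write _, move R, go to B
B | _aa__[a]__   read a → write a, move R, go to B
B | _aa__a[_]_   read _ → write _, move R, go to A
A | _aa__a_[_]
No transition is defined for (A, _); M halts in state A.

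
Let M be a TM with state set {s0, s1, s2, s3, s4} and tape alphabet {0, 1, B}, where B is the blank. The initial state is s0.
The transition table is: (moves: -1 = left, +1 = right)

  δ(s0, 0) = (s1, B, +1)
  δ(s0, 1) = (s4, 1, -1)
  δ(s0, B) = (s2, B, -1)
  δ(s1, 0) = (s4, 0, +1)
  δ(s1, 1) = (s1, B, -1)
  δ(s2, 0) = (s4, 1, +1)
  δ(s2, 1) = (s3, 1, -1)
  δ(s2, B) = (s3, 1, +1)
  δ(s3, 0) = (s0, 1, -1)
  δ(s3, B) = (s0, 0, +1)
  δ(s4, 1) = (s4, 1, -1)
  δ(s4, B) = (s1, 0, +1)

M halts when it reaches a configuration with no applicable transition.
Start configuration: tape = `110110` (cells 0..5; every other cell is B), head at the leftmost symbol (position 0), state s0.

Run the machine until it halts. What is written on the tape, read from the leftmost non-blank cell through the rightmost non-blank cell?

0000110

state=s0 head=0 tape=B[1]10110   (s0,1)→(s4,1,-1)
state=s4 head=-1 tape=[B]110110   (s4,B)→(s1,0,+1)
state=s1 head=0 tape=0[1]10110   (s1,1)→(s1,B,-1)
state=s1 head=-1 tape=[0]B10110   (s1,0)→(s4,0,+1)
state=s4 head=0 tape=0[B]10110   (s4,B)→(s1,0,+1)
state=s1 head=1 tape=00[1]0110   (s1,1)→(s1,B,-1)
state=s1 head=0 tape=0[0]B0110   (s1,0)→(s4,0,+1)
state=s4 head=1 tape=00[B]0110   (s4,B)→(s1,0,+1)
state=s1 head=2 tape=000[0]110   (s1,0)→(s4,0,+1)
state=s4 head=3 tape=0000[1]10   (s4,1)→(s4,1,-1)
state=s4 head=2 tape=000[0]110
The non-blank tape span at halt is 0000110.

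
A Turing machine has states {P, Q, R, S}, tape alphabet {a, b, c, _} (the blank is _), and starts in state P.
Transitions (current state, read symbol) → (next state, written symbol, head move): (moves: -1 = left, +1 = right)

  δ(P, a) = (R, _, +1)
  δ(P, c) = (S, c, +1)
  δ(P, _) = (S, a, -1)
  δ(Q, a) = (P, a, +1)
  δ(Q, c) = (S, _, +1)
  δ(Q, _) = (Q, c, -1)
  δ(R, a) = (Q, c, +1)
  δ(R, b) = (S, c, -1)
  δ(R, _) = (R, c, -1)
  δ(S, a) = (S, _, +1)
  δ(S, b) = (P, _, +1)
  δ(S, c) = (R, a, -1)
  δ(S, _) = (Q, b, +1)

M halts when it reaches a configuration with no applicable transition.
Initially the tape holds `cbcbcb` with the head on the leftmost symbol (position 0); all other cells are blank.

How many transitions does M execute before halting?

P | [c]bcbcb____   read c → write c, move +1, go to S
S | c[b]cbcb____   read b → write _, move +1, go to P
P | c_[c]bcb____   read c → write c, move +1, go to S
S | c_c[b]cb____   read b → write _, move +1, go to P
P | c_c_[c]b____   read c → write c, move +1, go to S
S | c_c_c[b]____   read b → write _, move +1, go to P
P | c_c_c_[_]___   read _ → write a, move -1, go to S
S | c_c_c[_]a___   read _ → write b, move +1, go to Q
Q | c_c_cb[a]___   read a → write a, move +1, go to P
P | c_c_cba[_]__   read _ → write a, move -1, go to S
S | c_c_cb[a]a__   read a → write _, move +1, go to S
S | c_c_cb_[a]__   read a → write _, move +1, go to S
S | c_c_cb__[_]_   read _ → write b, move +1, go to Q
Q | c_c_cb__b[_]   read _ → write c, move -1, go to Q
Q | c_c_cb__[b]c
M halts after 14 transitions.

14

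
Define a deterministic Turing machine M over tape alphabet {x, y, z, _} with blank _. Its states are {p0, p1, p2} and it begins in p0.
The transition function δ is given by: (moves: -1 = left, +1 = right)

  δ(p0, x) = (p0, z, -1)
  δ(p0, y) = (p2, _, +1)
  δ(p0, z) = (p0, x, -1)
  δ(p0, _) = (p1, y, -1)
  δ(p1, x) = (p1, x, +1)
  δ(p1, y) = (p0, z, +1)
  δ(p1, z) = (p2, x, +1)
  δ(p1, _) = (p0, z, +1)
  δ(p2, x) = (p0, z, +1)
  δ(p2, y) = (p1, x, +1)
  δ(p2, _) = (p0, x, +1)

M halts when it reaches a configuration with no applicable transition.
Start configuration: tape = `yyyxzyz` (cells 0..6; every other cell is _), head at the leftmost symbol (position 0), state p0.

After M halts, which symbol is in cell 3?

z

p0 | _[y]yyxzyz   read y → write _, move +1, go to p2
p2 | __[y]yxzyz   read y → write x, move +1, go to p1
p1 | __x[y]xzyz   read y → write z, move +1, go to p0
p0 | __xz[x]zyz   read x → write z, move -1, go to p0
p0 | __x[z]zzyz   read z → write x, move -1, go to p0
p0 | __[x]xzzyz   read x → write z, move -1, go to p0
p0 | _[_]zxzzyz   read _ → write y, move -1, go to p1
p1 | [_]yzxzzyz   read _ → write z, move +1, go to p0
p0 | z[y]zxzzyz   read y → write _, move +1, go to p2
p2 | z_[z]xzzyz
Cell 3 holds z when M halts.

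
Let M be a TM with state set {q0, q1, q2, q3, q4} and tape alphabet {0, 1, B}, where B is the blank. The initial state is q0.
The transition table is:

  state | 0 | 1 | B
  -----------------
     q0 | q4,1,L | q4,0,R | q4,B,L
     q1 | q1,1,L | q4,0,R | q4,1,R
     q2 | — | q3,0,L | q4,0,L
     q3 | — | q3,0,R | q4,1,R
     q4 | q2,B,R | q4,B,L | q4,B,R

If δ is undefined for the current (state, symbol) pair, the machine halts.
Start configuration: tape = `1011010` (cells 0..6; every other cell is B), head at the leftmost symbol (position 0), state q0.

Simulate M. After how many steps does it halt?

q0 | [1]011010   read 1 → write 0, move R, go to q4
q4 | 0[0]11010   read 0 → write B, move R, go to q2
q2 | 0B[1]1010   read 1 → write 0, move L, go to q3
q3 | 0[B]01010   read B → write 1, move R, go to q4
q4 | 01[0]1010   read 0 → write B, move R, go to q2
q2 | 01B[1]010   read 1 → write 0, move L, go to q3
q3 | 01[B]0010   read B → write 1, move R, go to q4
q4 | 011[0]010   read 0 → write B, move R, go to q2
q2 | 011B[0]10
M halts after 8 transitions.

8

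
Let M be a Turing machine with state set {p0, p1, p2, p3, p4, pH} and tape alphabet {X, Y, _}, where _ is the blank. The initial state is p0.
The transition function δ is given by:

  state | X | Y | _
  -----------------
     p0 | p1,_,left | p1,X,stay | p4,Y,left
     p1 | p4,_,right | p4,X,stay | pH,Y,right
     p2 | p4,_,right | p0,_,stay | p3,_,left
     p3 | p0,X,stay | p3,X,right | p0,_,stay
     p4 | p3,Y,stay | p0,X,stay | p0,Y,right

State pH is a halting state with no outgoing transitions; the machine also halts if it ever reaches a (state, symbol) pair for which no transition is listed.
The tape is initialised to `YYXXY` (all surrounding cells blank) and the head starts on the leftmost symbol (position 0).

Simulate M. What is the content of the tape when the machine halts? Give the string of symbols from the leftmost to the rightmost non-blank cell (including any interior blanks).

p0 | [Y]YXXY   read Y → write X, move stay, go to p1
p1 | [X]YXXY   read X → write _, move right, go to p4
p4 | _[Y]XXY   read Y → write X, move stay, go to p0
p0 | _[X]XXY   read X → write _, move left, go to p1
p1 | [_]_XXY   read _ → write Y, move right, go to pH
pH | Y[_]XXY
The non-blank tape span at halt is Y_XXY.

Y_XXY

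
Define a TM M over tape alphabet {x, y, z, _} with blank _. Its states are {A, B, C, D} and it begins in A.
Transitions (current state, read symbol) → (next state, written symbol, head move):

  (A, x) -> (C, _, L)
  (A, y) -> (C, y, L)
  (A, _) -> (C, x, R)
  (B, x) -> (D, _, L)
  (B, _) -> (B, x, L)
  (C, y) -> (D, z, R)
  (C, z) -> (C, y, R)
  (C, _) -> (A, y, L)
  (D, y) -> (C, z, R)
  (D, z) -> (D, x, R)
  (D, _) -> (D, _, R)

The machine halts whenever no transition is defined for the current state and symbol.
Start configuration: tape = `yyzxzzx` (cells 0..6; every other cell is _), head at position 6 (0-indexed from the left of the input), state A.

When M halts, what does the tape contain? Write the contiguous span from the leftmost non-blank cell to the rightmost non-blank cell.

yyzxyzzy

state=A head=6 tape=yyzxzz[x]_   (A,x)→(C,_,L)
state=C head=5 tape=yyzxz[z]__   (C,z)→(C,y,R)
state=C head=6 tape=yyzxzy[_]_   (C,_)→(A,y,L)
state=A head=5 tape=yyzxz[y]y_   (A,y)→(C,y,L)
state=C head=4 tape=yyzx[z]yy_   (C,z)→(C,y,R)
state=C head=5 tape=yyzxy[y]y_   (C,y)→(D,z,R)
state=D head=6 tape=yyzxyz[y]_   (D,y)→(C,z,R)
state=C head=7 tape=yyzxyzz[_]   (C,_)→(A,y,L)
state=A head=6 tape=yyzxyz[z]y
The non-blank tape span at halt is yyzxyzzy.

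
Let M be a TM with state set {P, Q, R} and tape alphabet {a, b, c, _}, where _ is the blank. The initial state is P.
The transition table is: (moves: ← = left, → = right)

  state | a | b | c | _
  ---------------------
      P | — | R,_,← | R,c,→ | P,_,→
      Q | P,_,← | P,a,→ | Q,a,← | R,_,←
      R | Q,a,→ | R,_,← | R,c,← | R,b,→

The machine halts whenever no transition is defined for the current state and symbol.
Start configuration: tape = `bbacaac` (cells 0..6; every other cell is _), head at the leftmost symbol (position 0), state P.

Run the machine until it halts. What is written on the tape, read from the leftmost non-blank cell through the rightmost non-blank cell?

bbbbbba_ac

P | ___[b]bacaac   read b → write _, move ←, go to R
R | __[_]_bacaac   read _ → write b, move →, go to R
R | __b[_]bacaac   read _ → write b, move →, go to R
R | __bb[b]acaac   read b → write _, move ←, go to R
R | __b[b]_acaac   read b → write _, move ←, go to R
R | __[b]__acaac   read b → write _, move ←, go to R
R | _[_]___acaac   read _ → write b, move →, go to R
R | _b[_]__acaac   read _ → write b, move →, go to R
R | _bb[_]_acaac   read _ → write b, move →, go to R
R | _bbb[_]acaac   read _ → write b, move →, go to R
R | _bbbb[a]caac   read a → write a, move →, go to Q
Q | _bbbba[c]aac   read c → write a, move ←, go to Q
Q | _bbbb[a]aaac   read a → write _, move ←, go to P
P | _bbb[b]_aaac   read b → write _, move ←, go to R
R | _bb[b]__aaac   read b → write _, move ←, go to R
R | _b[b]___aaac   read b → write _, move ←, go to R
R | _[b]____aaac   read b → write _, move ←, go to R
R | [_]_____aaac   read _ → write b, move →, go to R
R | b[_]____aaac   read _ → write b, move →, go to R
R | bb[_]___aaac   read _ → write b, move →, go to R
R | bbb[_]__aaac   read _ → write b, move →, go to R
R | bbbb[_]_aaac   read _ → write b, move →, go to R
R | bbbbb[_]aaac   read _ → write b, move →, go to R
R | bbbbbb[a]aac   read a → write a, move →, go to Q
Q | bbbbbba[a]ac   read a → write _, move ←, go to P
P | bbbbbb[a]_ac
The non-blank tape span at halt is bbbbbba_ac.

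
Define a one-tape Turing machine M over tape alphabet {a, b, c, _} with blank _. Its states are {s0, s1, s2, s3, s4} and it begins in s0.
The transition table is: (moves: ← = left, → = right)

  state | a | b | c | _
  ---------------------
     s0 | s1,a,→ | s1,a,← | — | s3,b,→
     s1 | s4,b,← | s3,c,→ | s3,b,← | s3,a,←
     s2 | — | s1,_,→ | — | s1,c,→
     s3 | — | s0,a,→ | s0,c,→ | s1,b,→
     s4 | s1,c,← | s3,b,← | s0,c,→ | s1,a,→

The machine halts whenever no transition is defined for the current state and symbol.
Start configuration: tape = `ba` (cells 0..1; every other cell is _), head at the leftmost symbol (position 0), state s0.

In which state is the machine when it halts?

s3

s0 | ____[b]a   read b → write a, move ←, go to s1
s1 | ___[_]aa   read _ → write a, move ←, go to s3
s3 | __[_]aaa   read _ → write b, move →, go to s1
s1 | __b[a]aa   read a → write b, move ←, go to s4
s4 | __[b]baa   read b → write b, move ←, go to s3
s3 | _[_]bbaa   read _ → write b, move →, go to s1
s1 | _b[b]baa   read b → write c, move →, go to s3
s3 | _bc[b]aa   read b → write a, move →, go to s0
s0 | _bca[a]a   read a → write a, move →, go to s1
s1 | _bcaa[a]   read a → write b, move ←, go to s4
s4 | _bca[a]b   read a → write c, move ←, go to s1
s1 | _bc[a]cb   read a → write b, move ←, go to s4
s4 | _b[c]bcb   read c → write c, move →, go to s0
s0 | _bc[b]cb   read b → write a, move ←, go to s1
s1 | _b[c]acb   read c → write b, move ←, go to s3
s3 | _[b]bacb   read b → write a, move →, go to s0
s0 | _a[b]acb   read b → write a, move ←, go to s1
s1 | _[a]aacb   read a → write b, move ←, go to s4
s4 | [_]baacb   read _ → write a, move →, go to s1
s1 | a[b]aacb   read b → write c, move →, go to s3
s3 | ac[a]acb
No transition is defined for (s3, a); M halts in state s3.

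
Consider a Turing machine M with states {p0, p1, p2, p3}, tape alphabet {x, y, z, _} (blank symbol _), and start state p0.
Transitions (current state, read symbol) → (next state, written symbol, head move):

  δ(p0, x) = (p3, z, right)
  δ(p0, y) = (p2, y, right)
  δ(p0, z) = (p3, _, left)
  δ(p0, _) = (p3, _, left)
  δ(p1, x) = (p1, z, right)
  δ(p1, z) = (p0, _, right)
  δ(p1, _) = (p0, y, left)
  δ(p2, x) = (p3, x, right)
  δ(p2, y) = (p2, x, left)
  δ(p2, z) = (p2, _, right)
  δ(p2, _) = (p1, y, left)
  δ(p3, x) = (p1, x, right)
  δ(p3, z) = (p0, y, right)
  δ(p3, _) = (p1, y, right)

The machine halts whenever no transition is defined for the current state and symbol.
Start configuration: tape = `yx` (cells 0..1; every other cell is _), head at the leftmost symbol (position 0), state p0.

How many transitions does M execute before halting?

state=p0 head=0 tape=[y]x___   (p0,y)→(p2,y,right)
state=p2 head=1 tape=y[x]___   (p2,x)→(p3,x,right)
state=p3 head=2 tape=yx[_]__   (p3,_)→(p1,y,right)
state=p1 head=3 tape=yxy[_]_   (p1,_)→(p0,y,left)
state=p0 head=2 tape=yx[y]y_   (p0,y)→(p2,y,right)
state=p2 head=3 tape=yxy[y]_   (p2,y)→(p2,x,left)
state=p2 head=2 tape=yx[y]x_   (p2,y)→(p2,x,left)
state=p2 head=1 tape=y[x]xx_   (p2,x)→(p3,x,right)
state=p3 head=2 tape=yx[x]x_   (p3,x)→(p1,x,right)
state=p1 head=3 tape=yxx[x]_   (p1,x)→(p1,z,right)
state=p1 head=4 tape=yxxz[_]   (p1,_)→(p0,y,left)
state=p0 head=3 tape=yxx[z]y   (p0,z)→(p3,_,left)
state=p3 head=2 tape=yx[x]_y   (p3,x)→(p1,x,right)
state=p1 head=3 tape=yxx[_]y   (p1,_)→(p0,y,left)
state=p0 head=2 tape=yx[x]yy   (p0,x)→(p3,z,right)
state=p3 head=3 tape=yxz[y]y
M halts after 15 transitions.

15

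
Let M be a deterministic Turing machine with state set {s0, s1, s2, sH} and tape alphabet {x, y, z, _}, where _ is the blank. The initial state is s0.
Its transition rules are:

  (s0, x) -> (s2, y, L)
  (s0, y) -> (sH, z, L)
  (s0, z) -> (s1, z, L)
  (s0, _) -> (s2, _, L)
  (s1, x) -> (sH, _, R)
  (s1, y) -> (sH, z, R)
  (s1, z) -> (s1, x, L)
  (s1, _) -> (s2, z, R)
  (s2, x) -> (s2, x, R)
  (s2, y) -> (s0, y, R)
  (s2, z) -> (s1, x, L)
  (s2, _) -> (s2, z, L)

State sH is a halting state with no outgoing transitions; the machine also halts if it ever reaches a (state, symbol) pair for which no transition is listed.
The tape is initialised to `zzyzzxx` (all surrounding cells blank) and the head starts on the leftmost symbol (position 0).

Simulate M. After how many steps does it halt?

s0 | __[z]zyzzxx   read z → write z, move L, go to s1
s1 | _[_]zzyzzxx   read _ → write z, move R, go to s2
s2 | _z[z]zyzzxx   read z → write x, move L, go to s1
s1 | _[z]xzyzzxx   read z → write x, move L, go to s1
s1 | [_]xxzyzzxx   read _ → write z, move R, go to s2
s2 | z[x]xzyzzxx   read x → write x, move R, go to s2
s2 | zx[x]zyzzxx   read x → write x, move R, go to s2
s2 | zxx[z]yzzxx   read z → write x, move L, go to s1
s1 | zx[x]xyzzxx   read x → write _, move R, go to sH
sH | zx_[x]yzzxx
M halts after 9 transitions.

9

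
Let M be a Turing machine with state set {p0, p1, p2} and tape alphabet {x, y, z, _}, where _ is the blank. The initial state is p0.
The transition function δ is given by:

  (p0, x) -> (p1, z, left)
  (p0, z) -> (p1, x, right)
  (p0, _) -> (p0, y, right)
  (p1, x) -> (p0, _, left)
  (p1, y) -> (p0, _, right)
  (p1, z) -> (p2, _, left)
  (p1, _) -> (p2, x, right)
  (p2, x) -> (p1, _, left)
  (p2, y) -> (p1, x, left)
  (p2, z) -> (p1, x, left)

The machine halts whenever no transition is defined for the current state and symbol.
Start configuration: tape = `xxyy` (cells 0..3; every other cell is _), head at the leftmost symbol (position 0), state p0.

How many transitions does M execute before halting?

14

p0 | __[x]xyy   read x → write z, move left, go to p1
p1 | _[_]zxyy   read _ → write x, move right, go to p2
p2 | _x[z]xyy   read z → write x, move left, go to p1
p1 | _[x]xxyy   read x → write _, move left, go to p0
p0 | [_]_xxyy   read _ → write y, move right, go to p0
p0 | y[_]xxyy   read _ → write y, move right, go to p0
p0 | yy[x]xyy   read x → write z, move left, go to p1
p1 | y[y]zxyy   read y → write _, move right, go to p0
p0 | y_[z]xyy   read z → write x, move right, go to p1
p1 | y_x[x]yy   read x → write _, move left, go to p0
p0 | y_[x]_yy   read x → write z, move left, go to p1
p1 | y[_]z_yy   read _ → write x, move right, go to p2
p2 | yx[z]_yy   read z → write x, move left, go to p1
p1 | y[x]x_yy   read x → write _, move left, go to p0
p0 | [y]_x_yy
M halts after 14 transitions.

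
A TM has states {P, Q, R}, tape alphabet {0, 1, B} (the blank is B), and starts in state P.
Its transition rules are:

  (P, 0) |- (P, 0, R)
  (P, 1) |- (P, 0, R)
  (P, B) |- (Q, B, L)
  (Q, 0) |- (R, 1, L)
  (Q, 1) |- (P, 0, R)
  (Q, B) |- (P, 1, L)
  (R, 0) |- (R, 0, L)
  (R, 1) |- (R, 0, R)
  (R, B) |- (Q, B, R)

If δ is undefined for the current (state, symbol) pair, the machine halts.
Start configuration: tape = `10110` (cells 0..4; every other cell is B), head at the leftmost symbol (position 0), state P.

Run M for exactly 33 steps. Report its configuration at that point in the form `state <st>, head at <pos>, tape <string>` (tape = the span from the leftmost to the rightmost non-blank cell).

state=P head=0 tape=B[1]0110B   (P,1)→(P,0,R)
state=P head=1 tape=B0[0]110B   (P,0)→(P,0,R)
state=P head=2 tape=B00[1]10B   (P,1)→(P,0,R)
state=P head=3 tape=B000[1]0B   (P,1)→(P,0,R)
state=P head=4 tape=B0000[0]B   (P,0)→(P,0,R)
state=P head=5 tape=B00000[B]   (P,B)→(Q,B,L)
state=Q head=4 tape=B0000[0]B   (Q,0)→(R,1,L)
state=R head=3 tape=B000[0]1B   (R,0)→(R,0,L)
state=R head=2 tape=B00[0]01B   (R,0)→(R,0,L)
state=R head=1 tape=B0[0]001B   (R,0)→(R,0,L)
state=R head=0 tape=B[0]0001B   (R,0)→(R,0,L)
state=R head=-1 tape=[B]00001B   (R,B)→(Q,B,R)
state=Q head=0 tape=B[0]0001B   (Q,0)→(R,1,L)
state=R head=-1 tape=[B]10001B   (R,B)→(Q,B,R)
state=Q head=0 tape=B[1]0001B   (Q,1)→(P,0,R)
state=P head=1 tape=B0[0]001B   (P,0)→(P,0,R)
state=P head=2 tape=B00[0]01B   (P,0)→(P,0,R)
state=P head=3 tape=B000[0]1B   (P,0)→(P,0,R)
state=P head=4 tape=B0000[1]B   (P,1)→(P,0,R)
state=P head=5 tape=B00000[B]   (P,B)→(Q,B,L)
state=Q head=4 tape=B0000[0]B   (Q,0)→(R,1,L)
state=R head=3 tape=B000[0]1B   (R,0)→(R,0,L)
state=R head=2 tape=B00[0]01B   (R,0)→(R,0,L)
state=R head=1 tape=B0[0]001B   (R,0)→(R,0,L)
state=R head=0 tape=B[0]0001B   (R,0)→(R,0,L)
state=R head=-1 tape=[B]00001B   (R,B)→(Q,B,R)
state=Q head=0 tape=B[0]0001B   (Q,0)→(R,1,L)
state=R head=-1 tape=[B]10001B   (R,B)→(Q,B,R)
state=Q head=0 tape=B[1]0001B   (Q,1)→(P,0,R)
state=P head=1 tape=B0[0]001B   (P,0)→(P,0,R)
state=P head=2 tape=B00[0]01B   (P,0)→(P,0,R)
state=P head=3 tape=B000[0]1B   (P,0)→(P,0,R)
state=P head=4 tape=B0000[1]B   (P,1)→(P,0,R)
state=P head=5 tape=B00000[B]
After 33 steps: state P, head at 5, tape 00000.

state P, head at 5, tape 00000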